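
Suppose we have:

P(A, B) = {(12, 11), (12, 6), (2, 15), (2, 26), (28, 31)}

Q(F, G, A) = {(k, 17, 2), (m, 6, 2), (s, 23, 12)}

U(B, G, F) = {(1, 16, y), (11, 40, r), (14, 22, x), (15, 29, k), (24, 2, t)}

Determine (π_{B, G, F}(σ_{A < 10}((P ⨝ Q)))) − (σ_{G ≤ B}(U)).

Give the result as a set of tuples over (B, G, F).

{(15, 17, k), (15, 6, m), (26, 17, k), (26, 6, m)}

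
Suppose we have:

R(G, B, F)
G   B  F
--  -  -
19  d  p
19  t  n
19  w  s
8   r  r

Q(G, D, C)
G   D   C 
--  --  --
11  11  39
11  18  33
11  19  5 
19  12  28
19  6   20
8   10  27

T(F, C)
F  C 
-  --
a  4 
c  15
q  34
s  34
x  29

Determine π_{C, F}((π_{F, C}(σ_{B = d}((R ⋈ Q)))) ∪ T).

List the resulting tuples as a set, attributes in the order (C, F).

{(15, c), (20, p), (28, p), (29, x), (34, q), (34, s), (4, a)}

Natural join on G: {(19, d, p, 12, 28), (19, d, p, 6, 20), (19, t, n, 12, 28), (19, t, n, 6, 20), (19, w, s, 12, 28), (19, w, s, 6, 20), (8, r, r, 10, 27)}
σ[B = d]: keep tuples satisfying B = d → {(19, d, p, 12, 28), (19, d, p, 6, 20)}
π_{F, C} gives {(p, 20), (p, 28)}.
Set union of the two operands is {(a, 4), (c, 15), (p, 20), (p, 28), (q, 34), (s, 34), (x, 29)}.
π_{C, F} gives {(15, c), (20, p), (28, p), (29, x), (34, q), (34, s), (4, a)}.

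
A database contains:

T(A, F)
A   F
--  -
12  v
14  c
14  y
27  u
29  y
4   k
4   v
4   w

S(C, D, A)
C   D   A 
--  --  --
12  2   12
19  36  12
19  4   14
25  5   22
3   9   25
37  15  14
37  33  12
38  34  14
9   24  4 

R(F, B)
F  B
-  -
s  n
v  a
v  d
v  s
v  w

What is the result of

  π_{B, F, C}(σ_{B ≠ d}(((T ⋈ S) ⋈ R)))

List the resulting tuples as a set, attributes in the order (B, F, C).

{(a, v, 12), (a, v, 19), (a, v, 37), (a, v, 9), (s, v, 12), (s, v, 19), (s, v, 37), (s, v, 9), (w, v, 12), (w, v, 19), (w, v, 37), (w, v, 9)}

T ⋈ S (natural join on A): {(12, v, 12, 2), (12, v, 19, 36), (12, v, 37, 33), (14, c, 19, 4), (14, c, 37, 15), (14, c, 38, 34), (14, y, 19, 4), (14, y, 37, 15), (14, y, 38, 34), (4, k, 9, 24), (4, v, 9, 24), (4, w, 9, 24)}
(T ⋈ S) ⋈ R (natural join on F): {(12, v, 12, 2, a), (12, v, 12, 2, d), (12, v, 12, 2, s), (12, v, 12, 2, w), (12, v, 19, 36, a), (12, v, 19, 36, d), (12, v, 19, 36, s), (12, v, 19, 36, w), (12, v, 37, 33, a), (12, v, 37, 33, d), (12, v, 37, 33, s), (12, v, 37, 33, w), (4, v, 9, 24, a), (4, v, 9, 24, d), (4, v, 9, 24, s), (4, v, 9, 24, w)}
Apply σ_{B ≠ d}; surviving tuples: {(12, v, 12, 2, a), (12, v, 12, 2, s), (12, v, 12, 2, w), (12, v, 19, 36, a), (12, v, 19, 36, s), (12, v, 19, 36, w), (12, v, 37, 33, a), (12, v, 37, 33, s), (12, v, 37, 33, w), (4, v, 9, 24, a), (4, v, 9, 24, s), (4, v, 9, 24, w)}
π_{B, F, C} gives {(a, v, 12), (a, v, 19), (a, v, 37), (a, v, 9), (s, v, 12), (s, v, 19), (s, v, 37), (s, v, 9), (w, v, 12), (w, v, 19), (w, v, 37), (w, v, 9)}.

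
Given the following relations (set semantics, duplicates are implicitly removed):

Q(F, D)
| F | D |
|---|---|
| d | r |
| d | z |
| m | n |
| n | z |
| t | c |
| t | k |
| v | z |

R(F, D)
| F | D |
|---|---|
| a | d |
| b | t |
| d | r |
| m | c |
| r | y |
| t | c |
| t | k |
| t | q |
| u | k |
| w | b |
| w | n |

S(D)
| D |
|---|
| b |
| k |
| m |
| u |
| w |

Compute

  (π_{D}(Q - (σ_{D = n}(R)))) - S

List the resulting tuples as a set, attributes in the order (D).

{c, n, r, z}

Filtering on D = n leaves {(w, n)}.
Difference: {(d, r), (d, z), (m, n), (n, z), (t, c), (t, k), (v, z)} with {(w, n)} → {(d, r), (d, z), (m, n), (n, z), (t, c), (t, k), (v, z)}
Projecting to D (2 duplicate(s) eliminated): {c, k, n, r, z}
Difference: {c, k, n, r, z} with {b, k, m, u, w} → {c, n, r, z}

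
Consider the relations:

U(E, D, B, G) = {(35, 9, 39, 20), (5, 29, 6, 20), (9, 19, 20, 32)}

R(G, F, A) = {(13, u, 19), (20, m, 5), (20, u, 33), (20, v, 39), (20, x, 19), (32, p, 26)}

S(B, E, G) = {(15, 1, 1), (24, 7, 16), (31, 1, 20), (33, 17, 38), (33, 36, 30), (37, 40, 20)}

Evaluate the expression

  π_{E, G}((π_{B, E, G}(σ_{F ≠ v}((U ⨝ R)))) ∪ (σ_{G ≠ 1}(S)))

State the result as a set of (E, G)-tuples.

U ⋈ R (natural join on G): {(35, 9, 39, 20, m, 5), (35, 9, 39, 20, u, 33), (35, 9, 39, 20, v, 39), (35, 9, 39, 20, x, 19), (5, 29, 6, 20, m, 5), (5, 29, 6, 20, u, 33), (5, 29, 6, 20, v, 39), (5, 29, 6, 20, x, 19), (9, 19, 20, 32, p, 26)}
σ[F ≠ v]: keep tuples satisfying F ≠ v → {(35, 9, 39, 20, m, 5), (35, 9, 39, 20, u, 33), (35, 9, 39, 20, x, 19), (5, 29, 6, 20, m, 5), (5, 29, 6, 20, u, 33), (5, 29, 6, 20, x, 19), (9, 19, 20, 32, p, 26)}
π_{B, E, G} gives {(20, 9, 32), (39, 35, 20), (6, 5, 20)} (4 duplicate(s) eliminated).
σ[G ≠ 1]: keep tuples satisfying G ≠ 1 → {(24, 7, 16), (31, 1, 20), (33, 17, 38), (33, 36, 30), (37, 40, 20)}
Union: {(20, 9, 32), (39, 35, 20), (6, 5, 20)} with {(24, 7, 16), (31, 1, 20), (33, 17, 38), (33, 36, 30), (37, 40, 20)} → {(20, 9, 32), (24, 7, 16), (31, 1, 20), (33, 17, 38), (33, 36, 30), (37, 40, 20), (39, 35, 20), (6, 5, 20)}
π_{E, G} gives {(1, 20), (17, 38), (35, 20), (36, 30), (40, 20), (5, 20), (7, 16), (9, 32)}.

{(1, 20), (17, 38), (35, 20), (36, 30), (40, 20), (5, 20), (7, 16), (9, 32)}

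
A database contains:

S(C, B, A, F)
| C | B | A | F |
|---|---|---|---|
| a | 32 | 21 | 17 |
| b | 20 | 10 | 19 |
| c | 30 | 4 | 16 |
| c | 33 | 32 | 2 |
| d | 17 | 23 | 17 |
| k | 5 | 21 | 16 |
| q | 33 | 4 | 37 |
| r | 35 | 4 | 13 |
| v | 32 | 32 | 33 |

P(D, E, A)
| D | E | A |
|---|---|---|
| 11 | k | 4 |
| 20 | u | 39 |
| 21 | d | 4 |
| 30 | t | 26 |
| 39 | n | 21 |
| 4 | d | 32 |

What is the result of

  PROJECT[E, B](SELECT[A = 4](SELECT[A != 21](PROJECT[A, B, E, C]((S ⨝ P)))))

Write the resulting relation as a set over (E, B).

{(d, 30), (d, 33), (d, 35), (k, 30), (k, 33), (k, 35)}

Joining S and P on A yields {(a, 32, 21, 17, 39, n), (c, 30, 4, 16, 11, k), (c, 30, 4, 16, 21, d), (c, 33, 32, 2, 4, d), (k, 5, 21, 16, 39, n), (q, 33, 4, 37, 11, k), (q, 33, 4, 37, 21, d), (r, 35, 4, 13, 11, k), (r, 35, 4, 13, 21, d), (v, 32, 32, 33, 4, d)}.
π_{A, B, E, C} gives {(21, 32, n, a), (21, 5, n, k), (32, 32, d, v), (32, 33, d, c), (4, 30, d, c), (4, 30, k, c), (4, 33, d, q), (4, 33, k, q), (4, 35, d, r), (4, 35, k, r)}.
Apply σ_{A != 21}; surviving tuples: {(32, 32, d, v), (32, 33, d, c), (4, 30, d, c), (4, 30, k, c), (4, 33, d, q), (4, 33, k, q), (4, 35, d, r), (4, 35, k, r)}
Apply σ_{A = 4}; surviving tuples: {(4, 30, d, c), (4, 30, k, c), (4, 33, d, q), (4, 33, k, q), (4, 35, d, r), (4, 35, k, r)}
π_{E, B} gives {(d, 30), (d, 33), (d, 35), (k, 30), (k, 33), (k, 35)}.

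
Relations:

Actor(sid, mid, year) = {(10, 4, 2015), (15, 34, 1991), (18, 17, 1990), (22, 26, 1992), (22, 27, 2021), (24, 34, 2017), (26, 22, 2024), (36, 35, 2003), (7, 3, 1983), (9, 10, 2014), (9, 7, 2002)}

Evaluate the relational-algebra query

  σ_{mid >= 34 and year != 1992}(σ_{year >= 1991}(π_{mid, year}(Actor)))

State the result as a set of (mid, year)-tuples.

Projecting to mid, year: {(10, 2014), (17, 1990), (22, 2024), (26, 1992), (27, 2021), (3, 1983), (34, 1991), (34, 2017), (35, 2003), (4, 2015), (7, 2002)}
Selection year >= 1991: {(10, 2014), (22, 2024), (26, 1992), (27, 2021), (34, 1991), (34, 2017), (35, 2003), (4, 2015), (7, 2002)}
Selection mid >= 34 and year != 1992: {(34, 1991), (34, 2017), (35, 2003)}

{(34, 1991), (34, 2017), (35, 2003)}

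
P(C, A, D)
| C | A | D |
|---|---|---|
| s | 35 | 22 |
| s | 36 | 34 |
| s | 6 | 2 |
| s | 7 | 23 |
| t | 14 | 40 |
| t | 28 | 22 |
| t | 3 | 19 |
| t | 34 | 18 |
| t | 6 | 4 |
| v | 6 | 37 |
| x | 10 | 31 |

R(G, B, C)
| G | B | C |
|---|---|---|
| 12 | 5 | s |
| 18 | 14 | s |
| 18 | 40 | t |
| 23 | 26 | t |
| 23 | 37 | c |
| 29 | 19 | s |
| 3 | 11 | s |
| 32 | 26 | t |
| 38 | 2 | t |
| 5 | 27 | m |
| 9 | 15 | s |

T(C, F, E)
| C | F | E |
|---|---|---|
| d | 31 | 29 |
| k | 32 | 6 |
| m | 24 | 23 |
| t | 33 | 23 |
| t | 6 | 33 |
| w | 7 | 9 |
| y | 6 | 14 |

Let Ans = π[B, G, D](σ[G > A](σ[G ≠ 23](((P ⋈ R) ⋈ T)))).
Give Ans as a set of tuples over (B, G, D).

{(2, 38, 18), (2, 38, 19), (2, 38, 22), (2, 38, 4), (2, 38, 40), (26, 32, 19), (26, 32, 22), (26, 32, 4), (26, 32, 40), (40, 18, 19), (40, 18, 4), (40, 18, 40)}

Joining P and R on C yields {(s, 35, 22, 12, 5), (s, 35, 22, 18, 14), (s, 35, 22, 29, 19), (s, 35, 22, 3, 11), (s, 35, 22, 9, 15), (s, 36, 34, 12, 5), (s, 36, 34, 18, 14), (s, 36, 34, 29, 19), (s, 36, 34, 3, 11), (s, 36, 34, 9, 15), (s, 6, 2, 12, 5), (s, 6, 2, 18, 14), (s, 6, 2, 29, 19), (s, 6, 2, 3, 11), (s, 6, 2, 9, 15), (s, 7, 23, 12, 5), (s, 7, 23, 18, 14), (s, 7, 23, 29, 19), (s, 7, 23, 3, 11), (s, 7, 23, 9, 15), (t, 14, 40, 18, 40), (t, 14, 40, 23, 26), (t, 14, 40, 32, 26), (t, 14, 40, 38, 2), (t, 28, 22, 18, 40), (t, 28, 22, 23, 26), (t, 28, 22, 32, 26), (t, 28, 22, 38, 2), (t, 3, 19, 18, 40), (t, 3, 19, 23, 26), (t, 3, 19, 32, 26), (t, 3, 19, 38, 2), (t, 34, 18, 18, 40), (t, 34, 18, 23, 26), (t, 34, 18, 32, 26), (t, 34, 18, 38, 2), (t, 6, 4, 18, 40), (t, 6, 4, 23, 26), (t, 6, 4, 32, 26), (t, 6, 4, 38, 2)}.
Joining (P ⋈ R) and T on C yields {(t, 14, 40, 18, 40, 33, 23), (t, 14, 40, 18, 40, 6, 33), (t, 14, 40, 23, 26, 33, 23), (t, 14, 40, 23, 26, 6, 33), (t, 14, 40, 32, 26, 33, 23), (t, 14, 40, 32, 26, 6, 33), (t, 14, 40, 38, 2, 33, 23), (t, 14, 40, 38, 2, 6, 33), (t, 28, 22, 18, 40, 33, 23), (t, 28, 22, 18, 40, 6, 33), (t, 28, 22, 23, 26, 33, 23), (t, 28, 22, 23, 26, 6, 33), (t, 28, 22, 32, 26, 33, 23), (t, 28, 22, 32, 26, 6, 33), (t, 28, 22, 38, 2, 33, 23), (t, 28, 22, 38, 2, 6, 33), (t, 3, 19, 18, 40, 33, 23), (t, 3, 19, 18, 40, 6, 33), (t, 3, 19, 23, 26, 33, 23), (t, 3, 19, 23, 26, 6, 33), (t, 3, 19, 32, 26, 33, 23), (t, 3, 19, 32, 26, 6, 33), (t, 3, 19, 38, 2, 33, 23), (t, 3, 19, 38, 2, 6, 33), (t, 34, 18, 18, 40, 33, 23), (t, 34, 18, 18, 40, 6, 33), (t, 34, 18, 23, 26, 33, 23), (t, 34, 18, 23, 26, 6, 33), (t, 34, 18, 32, 26, 33, 23), (t, 34, 18, 32, 26, 6, 33), (t, 34, 18, 38, 2, 33, 23), (t, 34, 18, 38, 2, 6, 33), (t, 6, 4, 18, 40, 33, 23), (t, 6, 4, 18, 40, 6, 33), (t, 6, 4, 23, 26, 33, 23), (t, 6, 4, 23, 26, 6, 33), (t, 6, 4, 32, 26, 33, 23), (t, 6, 4, 32, 26, 6, 33), (t, 6, 4, 38, 2, 33, 23), (t, 6, 4, 38, 2, 6, 33)}.
σ[G ≠ 23]: keep tuples satisfying G ≠ 23 → {(t, 14, 40, 18, 40, 33, 23), (t, 14, 40, 18, 40, 6, 33), (t, 14, 40, 32, 26, 33, 23), (t, 14, 40, 32, 26, 6, 33), (t, 14, 40, 38, 2, 33, 23), (t, 14, 40, 38, 2, 6, 33), (t, 28, 22, 18, 40, 33, 23), (t, 28, 22, 18, 40, 6, 33), (t, 28, 22, 32, 26, 33, 23), (t, 28, 22, 32, 26, 6, 33), (t, 28, 22, 38, 2, 33, 23), (t, 28, 22, 38, 2, 6, 33), (t, 3, 19, 18, 40, 33, 23), (t, 3, 19, 18, 40, 6, 33), (t, 3, 19, 32, 26, 33, 23), (t, 3, 19, 32, 26, 6, 33), (t, 3, 19, 38, 2, 33, 23), (t, 3, 19, 38, 2, 6, 33), (t, 34, 18, 18, 40, 33, 23), (t, 34, 18, 18, 40, 6, 33), (t, 34, 18, 32, 26, 33, 23), (t, 34, 18, 32, 26, 6, 33), (t, 34, 18, 38, 2, 33, 23), (t, 34, 18, 38, 2, 6, 33), (t, 6, 4, 18, 40, 33, 23), (t, 6, 4, 18, 40, 6, 33), (t, 6, 4, 32, 26, 33, 23), (t, 6, 4, 32, 26, 6, 33), (t, 6, 4, 38, 2, 33, 23), (t, 6, 4, 38, 2, 6, 33)}
σ[G > A]: keep tuples satisfying G > A → {(t, 14, 40, 18, 40, 33, 23), (t, 14, 40, 18, 40, 6, 33), (t, 14, 40, 32, 26, 33, 23), (t, 14, 40, 32, 26, 6, 33), (t, 14, 40, 38, 2, 33, 23), (t, 14, 40, 38, 2, 6, 33), (t, 28, 22, 32, 26, 33, 23), (t, 28, 22, 32, 26, 6, 33), (t, 28, 22, 38, 2, 33, 23), (t, 28, 22, 38, 2, 6, 33), (t, 3, 19, 18, 40, 33, 23), (t, 3, 19, 18, 40, 6, 33), (t, 3, 19, 32, 26, 33, 23), (t, 3, 19, 32, 26, 6, 33), (t, 3, 19, 38, 2, 33, 23), (t, 3, 19, 38, 2, 6, 33), (t, 34, 18, 38, 2, 33, 23), (t, 34, 18, 38, 2, 6, 33), (t, 6, 4, 18, 40, 33, 23), (t, 6, 4, 18, 40, 6, 33), (t, 6, 4, 32, 26, 33, 23), (t, 6, 4, 32, 26, 6, 33), (t, 6, 4, 38, 2, 33, 23), (t, 6, 4, 38, 2, 6, 33)}
Projecting to B, G, D (12 duplicate(s) eliminated): {(2, 38, 18), (2, 38, 19), (2, 38, 22), (2, 38, 4), (2, 38, 40), (26, 32, 19), (26, 32, 22), (26, 32, 4), (26, 32, 40), (40, 18, 19), (40, 18, 4), (40, 18, 40)}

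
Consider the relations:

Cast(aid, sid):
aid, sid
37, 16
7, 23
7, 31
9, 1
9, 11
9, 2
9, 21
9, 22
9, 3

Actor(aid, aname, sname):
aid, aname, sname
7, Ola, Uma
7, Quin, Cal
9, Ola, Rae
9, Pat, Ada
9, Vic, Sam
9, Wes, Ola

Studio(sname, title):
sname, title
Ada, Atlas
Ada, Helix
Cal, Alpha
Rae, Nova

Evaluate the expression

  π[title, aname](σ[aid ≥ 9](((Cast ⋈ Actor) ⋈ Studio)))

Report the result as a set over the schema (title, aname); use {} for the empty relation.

Natural join on aid: {(7, 23, Ola, Uma), (7, 23, Quin, Cal), (7, 31, Ola, Uma), (7, 31, Quin, Cal), (9, 1, Ola, Rae), (9, 1, Pat, Ada), (9, 1, Vic, Sam), (9, 1, Wes, Ola), (9, 11, Ola, Rae), (9, 11, Pat, Ada), (9, 11, Vic, Sam), (9, 11, Wes, Ola), (9, 2, Ola, Rae), (9, 2, Pat, Ada), (9, 2, Vic, Sam), (9, 2, Wes, Ola), (9, 21, Ola, Rae), (9, 21, Pat, Ada), (9, 21, Vic, Sam), (9, 21, Wes, Ola), (9, 22, Ola, Rae), (9, 22, Pat, Ada), (9, 22, Vic, Sam), (9, 22, Wes, Ola), (9, 3, Ola, Rae), (9, 3, Pat, Ada), (9, 3, Vic, Sam), (9, 3, Wes, Ola)}
Natural join on sname: {(7, 23, Quin, Cal, Alpha), (7, 31, Quin, Cal, Alpha), (9, 1, Ola, Rae, Nova), (9, 1, Pat, Ada, Atlas), (9, 1, Pat, Ada, Helix), (9, 11, Ola, Rae, Nova), (9, 11, Pat, Ada, Atlas), (9, 11, Pat, Ada, Helix), (9, 2, Ola, Rae, Nova), (9, 2, Pat, Ada, Atlas), (9, 2, Pat, Ada, Helix), (9, 21, Ola, Rae, Nova), (9, 21, Pat, Ada, Atlas), (9, 21, Pat, Ada, Helix), (9, 22, Ola, Rae, Nova), (9, 22, Pat, Ada, Atlas), (9, 22, Pat, Ada, Helix), (9, 3, Ola, Rae, Nova), (9, 3, Pat, Ada, Atlas), (9, 3, Pat, Ada, Helix)}
Apply σ_{aid ≥ 9}; surviving tuples: {(9, 1, Ola, Rae, Nova), (9, 1, Pat, Ada, Atlas), (9, 1, Pat, Ada, Helix), (9, 11, Ola, Rae, Nova), (9, 11, Pat, Ada, Atlas), (9, 11, Pat, Ada, Helix), (9, 2, Ola, Rae, Nova), (9, 2, Pat, Ada, Atlas), (9, 2, Pat, Ada, Helix), (9, 21, Ola, Rae, Nova), (9, 21, Pat, Ada, Atlas), (9, 21, Pat, Ada, Helix), (9, 22, Ola, Rae, Nova), (9, 22, Pat, Ada, Atlas), (9, 22, Pat, Ada, Helix), (9, 3, Ola, Rae, Nova), (9, 3, Pat, Ada, Atlas), (9, 3, Pat, Ada, Helix)}
Keep only column(s) title, aname (15 duplicate(s) eliminated): {(Atlas, Pat), (Helix, Pat), (Nova, Ola)}

{(Atlas, Pat), (Helix, Pat), (Nova, Ola)}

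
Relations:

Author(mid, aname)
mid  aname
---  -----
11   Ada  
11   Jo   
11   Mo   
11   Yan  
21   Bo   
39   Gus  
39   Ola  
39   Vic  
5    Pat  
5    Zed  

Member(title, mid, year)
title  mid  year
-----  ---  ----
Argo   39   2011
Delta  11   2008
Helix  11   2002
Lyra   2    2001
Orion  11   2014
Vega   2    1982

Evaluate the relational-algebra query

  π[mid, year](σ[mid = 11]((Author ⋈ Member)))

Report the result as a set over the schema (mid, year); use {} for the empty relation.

Author ⋈ Member (natural join on mid): {(11, Ada, Delta, 2008), (11, Ada, Helix, 2002), (11, Ada, Orion, 2014), (11, Jo, Delta, 2008), (11, Jo, Helix, 2002), (11, Jo, Orion, 2014), (11, Mo, Delta, 2008), (11, Mo, Helix, 2002), (11, Mo, Orion, 2014), (11, Yan, Delta, 2008), (11, Yan, Helix, 2002), (11, Yan, Orion, 2014), (39, Gus, Argo, 2011), (39, Ola, Argo, 2011), (39, Vic, Argo, 2011)}
Apply σ_{mid = 11}; surviving tuples: {(11, Ada, Delta, 2008), (11, Ada, Helix, 2002), (11, Ada, Orion, 2014), (11, Jo, Delta, 2008), (11, Jo, Helix, 2002), (11, Jo, Orion, 2014), (11, Mo, Delta, 2008), (11, Mo, Helix, 2002), (11, Mo, Orion, 2014), (11, Yan, Delta, 2008), (11, Yan, Helix, 2002), (11, Yan, Orion, 2014)}
π_{mid, year} gives {(11, 2002), (11, 2008), (11, 2014)} (9 duplicate(s) eliminated).

{(11, 2002), (11, 2008), (11, 2014)}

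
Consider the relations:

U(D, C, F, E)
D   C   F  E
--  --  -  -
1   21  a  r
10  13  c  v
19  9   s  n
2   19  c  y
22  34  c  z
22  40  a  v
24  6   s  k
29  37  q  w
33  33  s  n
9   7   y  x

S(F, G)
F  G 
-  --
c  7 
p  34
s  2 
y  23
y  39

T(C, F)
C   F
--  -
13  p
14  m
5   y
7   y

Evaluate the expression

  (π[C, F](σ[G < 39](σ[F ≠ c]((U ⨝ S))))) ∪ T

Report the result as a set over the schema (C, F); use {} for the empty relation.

Joining U and S on F yields {(10, 13, c, v, 7), (19, 9, s, n, 2), (2, 19, c, y, 7), (22, 34, c, z, 7), (24, 6, s, k, 2), (33, 33, s, n, 2), (9, 7, y, x, 23), (9, 7, y, x, 39)}.
Apply σ_{F ≠ c}; surviving tuples: {(19, 9, s, n, 2), (24, 6, s, k, 2), (33, 33, s, n, 2), (9, 7, y, x, 23), (9, 7, y, x, 39)}
Apply σ_{G < 39}; surviving tuples: {(19, 9, s, n, 2), (24, 6, s, k, 2), (33, 33, s, n, 2), (9, 7, y, x, 23)}
Projecting to C, F: {(33, s), (6, s), (7, y), (9, s)}
Taking the union: {(13, p), (14, m), (33, s), (5, y), (6, s), (7, y), (9, s)}

{(13, p), (14, m), (33, s), (5, y), (6, s), (7, y), (9, s)}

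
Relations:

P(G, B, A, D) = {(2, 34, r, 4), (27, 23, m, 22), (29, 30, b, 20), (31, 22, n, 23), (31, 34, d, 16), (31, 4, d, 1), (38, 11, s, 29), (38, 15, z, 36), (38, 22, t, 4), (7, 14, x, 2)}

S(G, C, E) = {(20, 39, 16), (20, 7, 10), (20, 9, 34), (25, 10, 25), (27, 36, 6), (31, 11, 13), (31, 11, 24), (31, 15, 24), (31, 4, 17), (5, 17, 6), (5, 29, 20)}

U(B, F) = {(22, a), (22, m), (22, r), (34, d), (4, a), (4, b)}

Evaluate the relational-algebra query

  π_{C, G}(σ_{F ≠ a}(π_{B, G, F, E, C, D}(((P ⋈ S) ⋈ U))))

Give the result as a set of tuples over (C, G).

{(11, 31), (15, 31), (4, 31)}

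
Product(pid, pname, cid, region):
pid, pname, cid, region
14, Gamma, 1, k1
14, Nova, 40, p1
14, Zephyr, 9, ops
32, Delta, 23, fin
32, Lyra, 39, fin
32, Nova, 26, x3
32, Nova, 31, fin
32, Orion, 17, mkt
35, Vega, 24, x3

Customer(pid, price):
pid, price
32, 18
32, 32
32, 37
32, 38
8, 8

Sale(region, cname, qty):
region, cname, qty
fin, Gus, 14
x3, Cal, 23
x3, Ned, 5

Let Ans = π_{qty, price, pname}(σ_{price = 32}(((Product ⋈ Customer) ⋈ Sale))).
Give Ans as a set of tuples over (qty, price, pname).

{(14, 32, Delta), (14, 32, Lyra), (14, 32, Nova), (23, 32, Nova), (5, 32, Nova)}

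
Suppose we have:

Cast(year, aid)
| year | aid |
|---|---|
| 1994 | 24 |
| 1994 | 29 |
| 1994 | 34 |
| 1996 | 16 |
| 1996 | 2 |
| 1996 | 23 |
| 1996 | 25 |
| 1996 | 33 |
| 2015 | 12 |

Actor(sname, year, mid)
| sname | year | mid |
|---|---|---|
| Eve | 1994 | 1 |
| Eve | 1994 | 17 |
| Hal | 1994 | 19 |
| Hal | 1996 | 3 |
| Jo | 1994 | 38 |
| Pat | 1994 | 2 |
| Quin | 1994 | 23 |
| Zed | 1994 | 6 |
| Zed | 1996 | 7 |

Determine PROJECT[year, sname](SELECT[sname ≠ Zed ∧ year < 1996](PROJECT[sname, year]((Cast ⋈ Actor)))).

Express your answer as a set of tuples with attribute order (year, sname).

{(1994, Eve), (1994, Hal), (1994, Jo), (1994, Pat), (1994, Quin)}

Cast ⋈ Actor (natural join on year): {(1994, 24, Eve, 1), (1994, 24, Eve, 17), (1994, 24, Hal, 19), (1994, 24, Jo, 38), (1994, 24, Pat, 2), (1994, 24, Quin, 23), (1994, 24, Zed, 6), (1994, 29, Eve, 1), (1994, 29, Eve, 17), (1994, 29, Hal, 19), (1994, 29, Jo, 38), (1994, 29, Pat, 2), (1994, 29, Quin, 23), (1994, 29, Zed, 6), (1994, 34, Eve, 1), (1994, 34, Eve, 17), (1994, 34, Hal, 19), (1994, 34, Jo, 38), (1994, 34, Pat, 2), (1994, 34, Quin, 23), (1994, 34, Zed, 6), (1996, 16, Hal, 3), (1996, 16, Zed, 7), (1996, 2, Hal, 3), (1996, 2, Zed, 7), (1996, 23, Hal, 3), (1996, 23, Zed, 7), (1996, 25, Hal, 3), (1996, 25, Zed, 7), (1996, 33, Hal, 3), (1996, 33, Zed, 7)}
Projecting to sname, year (23 duplicate(s) eliminated): {(Eve, 1994), (Hal, 1994), (Hal, 1996), (Jo, 1994), (Pat, 1994), (Quin, 1994), (Zed, 1994), (Zed, 1996)}
Selection sname ≠ Zed ∧ year < 1996: {(Eve, 1994), (Hal, 1994), (Jo, 1994), (Pat, 1994), (Quin, 1994)}
Projecting to year, sname: {(1994, Eve), (1994, Hal), (1994, Jo), (1994, Pat), (1994, Quin)}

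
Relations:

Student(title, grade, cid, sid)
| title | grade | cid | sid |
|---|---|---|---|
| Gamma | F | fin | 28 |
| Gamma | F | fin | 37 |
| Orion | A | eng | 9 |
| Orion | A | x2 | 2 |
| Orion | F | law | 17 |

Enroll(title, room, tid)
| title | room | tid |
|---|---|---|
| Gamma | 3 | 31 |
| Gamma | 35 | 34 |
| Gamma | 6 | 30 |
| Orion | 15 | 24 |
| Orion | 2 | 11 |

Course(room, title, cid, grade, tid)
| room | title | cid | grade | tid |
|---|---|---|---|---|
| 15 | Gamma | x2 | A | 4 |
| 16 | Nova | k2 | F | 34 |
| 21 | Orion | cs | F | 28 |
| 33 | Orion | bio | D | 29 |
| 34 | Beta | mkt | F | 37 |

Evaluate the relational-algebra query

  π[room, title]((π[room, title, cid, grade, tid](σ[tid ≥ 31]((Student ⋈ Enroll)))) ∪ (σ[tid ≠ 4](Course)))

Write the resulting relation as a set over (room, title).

Student ⋈ Enroll (natural join on title): {(Gamma, F, fin, 28, 3, 31), (Gamma, F, fin, 28, 35, 34), (Gamma, F, fin, 28, 6, 30), (Gamma, F, fin, 37, 3, 31), (Gamma, F, fin, 37, 35, 34), (Gamma, F, fin, 37, 6, 30), (Orion, A, eng, 9, 15, 24), (Orion, A, eng, 9, 2, 11), (Orion, A, x2, 2, 15, 24), (Orion, A, x2, 2, 2, 11), (Orion, F, law, 17, 15, 24), (Orion, F, law, 17, 2, 11)}
Filtering on tid ≥ 31 leaves {(Gamma, F, fin, 28, 3, 31), (Gamma, F, fin, 28, 35, 34), (Gamma, F, fin, 37, 3, 31), (Gamma, F, fin, 37, 35, 34)}.
Keep only column(s) room, title, cid, grade, tid (2 duplicate(s) eliminated): {(3, Gamma, fin, F, 31), (35, Gamma, fin, F, 34)}
Filtering on tid ≠ 4 leaves {(16, Nova, k2, F, 34), (21, Orion, cs, F, 28), (33, Orion, bio, D, 29), (34, Beta, mkt, F, 37)}.
Union: {(3, Gamma, fin, F, 31), (35, Gamma, fin, F, 34)} with {(16, Nova, k2, F, 34), (21, Orion, cs, F, 28), (33, Orion, bio, D, 29), (34, Beta, mkt, F, 37)} → {(16, Nova, k2, F, 34), (21, Orion, cs, F, 28), (3, Gamma, fin, F, 31), (33, Orion, bio, D, 29), (34, Beta, mkt, F, 37), (35, Gamma, fin, F, 34)}
Keep only column(s) room, title: {(16, Nova), (21, Orion), (3, Gamma), (33, Orion), (34, Beta), (35, Gamma)}

{(16, Nova), (21, Orion), (3, Gamma), (33, Orion), (34, Beta), (35, Gamma)}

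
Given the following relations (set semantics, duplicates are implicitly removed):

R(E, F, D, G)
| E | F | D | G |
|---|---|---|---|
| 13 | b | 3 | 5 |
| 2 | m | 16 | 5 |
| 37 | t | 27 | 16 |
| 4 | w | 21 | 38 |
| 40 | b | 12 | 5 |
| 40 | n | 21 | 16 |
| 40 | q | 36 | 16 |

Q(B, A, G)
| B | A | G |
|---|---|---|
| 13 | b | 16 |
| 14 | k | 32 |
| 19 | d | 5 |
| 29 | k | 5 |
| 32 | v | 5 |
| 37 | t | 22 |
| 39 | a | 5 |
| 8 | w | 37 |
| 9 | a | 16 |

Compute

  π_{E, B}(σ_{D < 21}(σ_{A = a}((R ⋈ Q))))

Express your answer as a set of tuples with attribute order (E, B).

{(13, 39), (2, 39), (40, 39)}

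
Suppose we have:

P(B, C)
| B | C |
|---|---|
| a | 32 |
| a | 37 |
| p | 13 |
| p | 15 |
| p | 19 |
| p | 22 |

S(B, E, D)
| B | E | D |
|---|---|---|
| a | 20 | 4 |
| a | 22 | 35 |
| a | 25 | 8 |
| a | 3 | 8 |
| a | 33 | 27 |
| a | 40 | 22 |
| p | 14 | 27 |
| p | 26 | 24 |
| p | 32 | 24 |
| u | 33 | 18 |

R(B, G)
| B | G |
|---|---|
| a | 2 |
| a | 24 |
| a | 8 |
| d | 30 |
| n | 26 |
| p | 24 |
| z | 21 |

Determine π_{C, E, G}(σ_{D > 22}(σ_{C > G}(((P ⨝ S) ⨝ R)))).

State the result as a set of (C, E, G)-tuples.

{(32, 22, 2), (32, 22, 24), (32, 22, 8), (32, 33, 2), (32, 33, 24), (32, 33, 8), (37, 22, 2), (37, 22, 24), (37, 22, 8), (37, 33, 2), (37, 33, 24), (37, 33, 8)}

Joining P and S on B yields {(a, 32, 20, 4), (a, 32, 22, 35), (a, 32, 25, 8), (a, 32, 3, 8), (a, 32, 33, 27), (a, 32, 40, 22), (a, 37, 20, 4), (a, 37, 22, 35), (a, 37, 25, 8), (a, 37, 3, 8), (a, 37, 33, 27), (a, 37, 40, 22), (p, 13, 14, 27), (p, 13, 26, 24), (p, 13, 32, 24), (p, 15, 14, 27), (p, 15, 26, 24), (p, 15, 32, 24), (p, 19, 14, 27), (p, 19, 26, 24), (p, 19, 32, 24), (p, 22, 14, 27), (p, 22, 26, 24), (p, 22, 32, 24)}.
Joining (P ⨝ S) and R on B yields {(a, 32, 20, 4, 2), (a, 32, 20, 4, 24), (a, 32, 20, 4, 8), (a, 32, 22, 35, 2), (a, 32, 22, 35, 24), (a, 32, 22, 35, 8), (a, 32, 25, 8, 2), (a, 32, 25, 8, 24), (a, 32, 25, 8, 8), (a, 32, 3, 8, 2), (a, 32, 3, 8, 24), (a, 32, 3, 8, 8), (a, 32, 33, 27, 2), (a, 32, 33, 27, 24), (a, 32, 33, 27, 8), (a, 32, 40, 22, 2), (a, 32, 40, 22, 24), (a, 32, 40, 22, 8), (a, 37, 20, 4, 2), (a, 37, 20, 4, 24), (a, 37, 20, 4, 8), (a, 37, 22, 35, 2), (a, 37, 22, 35, 24), (a, 37, 22, 35, 8), (a, 37, 25, 8, 2), (a, 37, 25, 8, 24), (a, 37, 25, 8, 8), (a, 37, 3, 8, 2), (a, 37, 3, 8, 24), (a, 37, 3, 8, 8), (a, 37, 33, 27, 2), (a, 37, 33, 27, 24), (a, 37, 33, 27, 8), (a, 37, 40, 22, 2), (a, 37, 40, 22, 24), (a, 37, 40, 22, 8), (p, 13, 14, 27, 24), (p, 13, 26, 24, 24), (p, 13, 32, 24, 24), (p, 15, 14, 27, 24), (p, 15, 26, 24, 24), (p, 15, 32, 24, 24), (p, 19, 14, 27, 24), (p, 19, 26, 24, 24), (p, 19, 32, 24, 24), (p, 22, 14, 27, 24), (p, 22, 26, 24, 24), (p, 22, 32, 24, 24)}.
Filtering on C > G leaves {(a, 32, 20, 4, 2), (a, 32, 20, 4, 24), (a, 32, 20, 4, 8), (a, 32, 22, 35, 2), (a, 32, 22, 35, 24), (a, 32, 22, 35, 8), (a, 32, 25, 8, 2), (a, 32, 25, 8, 24), (a, 32, 25, 8, 8), (a, 32, 3, 8, 2), (a, 32, 3, 8, 24), (a, 32, 3, 8, 8), (a, 32, 33, 27, 2), (a, 32, 33, 27, 24), (a, 32, 33, 27, 8), (a, 32, 40, 22, 2), (a, 32, 40, 22, 24), (a, 32, 40, 22, 8), (a, 37, 20, 4, 2), (a, 37, 20, 4, 24), (a, 37, 20, 4, 8), (a, 37, 22, 35, 2), (a, 37, 22, 35, 24), (a, 37, 22, 35, 8), (a, 37, 25, 8, 2), (a, 37, 25, 8, 24), (a, 37, 25, 8, 8), (a, 37, 3, 8, 2), (a, 37, 3, 8, 24), (a, 37, 3, 8, 8), (a, 37, 33, 27, 2), (a, 37, 33, 27, 24), (a, 37, 33, 27, 8), (a, 37, 40, 22, 2), (a, 37, 40, 22, 24), (a, 37, 40, 22, 8)}.
Filtering on D > 22 leaves {(a, 32, 22, 35, 2), (a, 32, 22, 35, 24), (a, 32, 22, 35, 8), (a, 32, 33, 27, 2), (a, 32, 33, 27, 24), (a, 32, 33, 27, 8), (a, 37, 22, 35, 2), (a, 37, 22, 35, 24), (a, 37, 22, 35, 8), (a, 37, 33, 27, 2), (a, 37, 33, 27, 24), (a, 37, 33, 27, 8)}.
Projecting to C, E, G: {(32, 22, 2), (32, 22, 24), (32, 22, 8), (32, 33, 2), (32, 33, 24), (32, 33, 8), (37, 22, 2), (37, 22, 24), (37, 22, 8), (37, 33, 2), (37, 33, 24), (37, 33, 8)}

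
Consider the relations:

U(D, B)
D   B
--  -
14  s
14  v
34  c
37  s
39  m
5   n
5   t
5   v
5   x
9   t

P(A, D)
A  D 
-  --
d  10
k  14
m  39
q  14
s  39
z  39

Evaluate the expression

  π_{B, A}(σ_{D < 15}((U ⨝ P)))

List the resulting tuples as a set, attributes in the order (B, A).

{(s, k), (s, q), (v, k), (v, q)}

Joining U and P on D yields {(14, s, k), (14, s, q), (14, v, k), (14, v, q), (39, m, m), (39, m, s), (39, m, z)}.
Filtering on D < 15 leaves {(14, s, k), (14, s, q), (14, v, k), (14, v, q)}.
π[B, A]: project onto (B, A) → {(s, k), (s, q), (v, k), (v, q)}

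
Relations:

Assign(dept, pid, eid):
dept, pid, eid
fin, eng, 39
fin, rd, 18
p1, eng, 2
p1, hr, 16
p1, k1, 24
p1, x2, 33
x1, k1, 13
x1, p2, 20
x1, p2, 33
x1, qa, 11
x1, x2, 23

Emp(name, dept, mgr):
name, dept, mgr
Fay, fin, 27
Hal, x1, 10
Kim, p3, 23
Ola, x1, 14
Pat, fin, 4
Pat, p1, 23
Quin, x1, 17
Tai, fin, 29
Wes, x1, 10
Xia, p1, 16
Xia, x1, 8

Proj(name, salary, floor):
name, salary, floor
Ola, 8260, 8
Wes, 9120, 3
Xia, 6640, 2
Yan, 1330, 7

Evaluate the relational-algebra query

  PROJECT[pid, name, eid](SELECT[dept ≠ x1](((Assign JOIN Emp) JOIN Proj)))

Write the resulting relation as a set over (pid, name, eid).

Assign ⋈ Emp (natural join on dept): {(fin, eng, 39, Fay, 27), (fin, eng, 39, Pat, 4), (fin, eng, 39, Tai, 29), (fin, rd, 18, Fay, 27), (fin, rd, 18, Pat, 4), (fin, rd, 18, Tai, 29), (p1, eng, 2, Pat, 23), (p1, eng, 2, Xia, 16), (p1, hr, 16, Pat, 23), (p1, hr, 16, Xia, 16), (p1, k1, 24, Pat, 23), (p1, k1, 24, Xia, 16), (p1, x2, 33, Pat, 23), (p1, x2, 33, Xia, 16), (x1, k1, 13, Hal, 10), (x1, k1, 13, Ola, 14), (x1, k1, 13, Quin, 17), (x1, k1, 13, Wes, 10), (x1, k1, 13, Xia, 8), (x1, p2, 20, Hal, 10), (x1, p2, 20, Ola, 14), (x1, p2, 20, Quin, 17), (x1, p2, 20, Wes, 10), (x1, p2, 20, Xia, 8), (x1, p2, 33, Hal, 10), (x1, p2, 33, Ola, 14), (x1, p2, 33, Quin, 17), (x1, p2, 33, Wes, 10), (x1, p2, 33, Xia, 8), (x1, qa, 11, Hal, 10), (x1, qa, 11, Ola, 14), (x1, qa, 11, Quin, 17), (x1, qa, 11, Wes, 10), (x1, qa, 11, Xia, 8), (x1, x2, 23, Hal, 10), (x1, x2, 23, Ola, 14), (x1, x2, 23, Quin, 17), (x1, x2, 23, Wes, 10), (x1, x2, 23, Xia, 8)}
(Assign JOIN Emp) ⋈ Proj (natural join on name): {(p1, eng, 2, Xia, 16, 6640, 2), (p1, hr, 16, Xia, 16, 6640, 2), (p1, k1, 24, Xia, 16, 6640, 2), (p1, x2, 33, Xia, 16, 6640, 2), (x1, k1, 13, Ola, 14, 8260, 8), (x1, k1, 13, Wes, 10, 9120, 3), (x1, k1, 13, Xia, 8, 6640, 2), (x1, p2, 20, Ola, 14, 8260, 8), (x1, p2, 20, Wes, 10, 9120, 3), (x1, p2, 20, Xia, 8, 6640, 2), (x1, p2, 33, Ola, 14, 8260, 8), (x1, p2, 33, Wes, 10, 9120, 3), (x1, p2, 33, Xia, 8, 6640, 2), (x1, qa, 11, Ola, 14, 8260, 8), (x1, qa, 11, Wes, 10, 9120, 3), (x1, qa, 11, Xia, 8, 6640, 2), (x1, x2, 23, Ola, 14, 8260, 8), (x1, x2, 23, Wes, 10, 9120, 3), (x1, x2, 23, Xia, 8, 6640, 2)}
σ[dept ≠ x1]: keep tuples satisfying dept ≠ x1 → {(p1, eng, 2, Xia, 16, 6640, 2), (p1, hr, 16, Xia, 16, 6640, 2), (p1, k1, 24, Xia, 16, 6640, 2), (p1, x2, 33, Xia, 16, 6640, 2)}
Projecting to pid, name, eid: {(eng, Xia, 2), (hr, Xia, 16), (k1, Xia, 24), (x2, Xia, 33)}

{(eng, Xia, 2), (hr, Xia, 16), (k1, Xia, 24), (x2, Xia, 33)}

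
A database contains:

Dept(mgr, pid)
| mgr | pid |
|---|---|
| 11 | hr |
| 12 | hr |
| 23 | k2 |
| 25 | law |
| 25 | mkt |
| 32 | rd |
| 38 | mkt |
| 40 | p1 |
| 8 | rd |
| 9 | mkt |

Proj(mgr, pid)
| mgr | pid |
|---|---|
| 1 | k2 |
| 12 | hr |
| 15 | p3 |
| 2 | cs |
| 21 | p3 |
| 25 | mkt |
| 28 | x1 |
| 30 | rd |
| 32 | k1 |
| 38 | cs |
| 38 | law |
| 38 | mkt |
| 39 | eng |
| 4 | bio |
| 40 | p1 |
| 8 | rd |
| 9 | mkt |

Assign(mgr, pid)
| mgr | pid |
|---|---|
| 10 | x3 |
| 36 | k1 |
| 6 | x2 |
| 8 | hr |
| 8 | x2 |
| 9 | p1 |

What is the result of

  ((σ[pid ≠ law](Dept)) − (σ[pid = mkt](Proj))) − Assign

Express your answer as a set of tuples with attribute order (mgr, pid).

{(11, hr), (12, hr), (23, k2), (32, rd), (40, p1), (8, rd)}

Selection pid ≠ law: {(11, hr), (12, hr), (23, k2), (25, mkt), (32, rd), (38, mkt), (40, p1), (8, rd), (9, mkt)}
Selection pid = mkt: {(25, mkt), (38, mkt), (9, mkt)}
Difference: {(11, hr), (12, hr), (23, k2), (25, mkt), (32, rd), (38, mkt), (40, p1), (8, rd), (9, mkt)} with {(25, mkt), (38, mkt), (9, mkt)} → {(11, hr), (12, hr), (23, k2), (32, rd), (40, p1), (8, rd)}
Difference: {(11, hr), (12, hr), (23, k2), (32, rd), (40, p1), (8, rd)} with {(10, x3), (36, k1), (6, x2), (8, hr), (8, x2), (9, p1)} → {(11, hr), (12, hr), (23, k2), (32, rd), (40, p1), (8, rd)}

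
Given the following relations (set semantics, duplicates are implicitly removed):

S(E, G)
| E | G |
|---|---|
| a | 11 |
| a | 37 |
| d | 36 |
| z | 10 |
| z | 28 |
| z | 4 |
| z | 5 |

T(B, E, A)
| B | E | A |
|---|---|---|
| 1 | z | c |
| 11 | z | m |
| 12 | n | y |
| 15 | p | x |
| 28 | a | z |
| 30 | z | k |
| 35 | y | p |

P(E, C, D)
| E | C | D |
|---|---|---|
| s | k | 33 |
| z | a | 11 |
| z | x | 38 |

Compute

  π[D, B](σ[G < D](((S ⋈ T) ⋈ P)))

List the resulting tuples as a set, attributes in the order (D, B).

S ⋈ T (natural join on E): {(a, 11, 28, z), (a, 37, 28, z), (z, 10, 1, c), (z, 10, 11, m), (z, 10, 30, k), (z, 28, 1, c), (z, 28, 11, m), (z, 28, 30, k), (z, 4, 1, c), (z, 4, 11, m), (z, 4, 30, k), (z, 5, 1, c), (z, 5, 11, m), (z, 5, 30, k)}
(S ⋈ T) ⋈ P (natural join on E): {(z, 10, 1, c, a, 11), (z, 10, 1, c, x, 38), (z, 10, 11, m, a, 11), (z, 10, 11, m, x, 38), (z, 10, 30, k, a, 11), (z, 10, 30, k, x, 38), (z, 28, 1, c, a, 11), (z, 28, 1, c, x, 38), (z, 28, 11, m, a, 11), (z, 28, 11, m, x, 38), (z, 28, 30, k, a, 11), (z, 28, 30, k, x, 38), (z, 4, 1, c, a, 11), (z, 4, 1, c, x, 38), (z, 4, 11, m, a, 11), (z, 4, 11, m, x, 38), (z, 4, 30, k, a, 11), (z, 4, 30, k, x, 38), (z, 5, 1, c, a, 11), (z, 5, 1, c, x, 38), (z, 5, 11, m, a, 11), (z, 5, 11, m, x, 38), (z, 5, 30, k, a, 11), (z, 5, 30, k, x, 38)}
σ[G < D]: keep tuples satisfying G < D → {(z, 10, 1, c, a, 11), (z, 10, 1, c, x, 38), (z, 10, 11, m, a, 11), (z, 10, 11, m, x, 38), (z, 10, 30, k, a, 11), (z, 10, 30, k, x, 38), (z, 28, 1, c, x, 38), (z, 28, 11, m, x, 38), (z, 28, 30, k, x, 38), (z, 4, 1, c, a, 11), (z, 4, 1, c, x, 38), (z, 4, 11, m, a, 11), (z, 4, 11, m, x, 38), (z, 4, 30, k, a, 11), (z, 4, 30, k, x, 38), (z, 5, 1, c, a, 11), (z, 5, 1, c, x, 38), (z, 5, 11, m, a, 11), (z, 5, 11, m, x, 38), (z, 5, 30, k, a, 11), (z, 5, 30, k, x, 38)}
Projecting to D, B (15 duplicate(s) eliminated): {(11, 1), (11, 11), (11, 30), (38, 1), (38, 11), (38, 30)}

{(11, 1), (11, 11), (11, 30), (38, 1), (38, 11), (38, 30)}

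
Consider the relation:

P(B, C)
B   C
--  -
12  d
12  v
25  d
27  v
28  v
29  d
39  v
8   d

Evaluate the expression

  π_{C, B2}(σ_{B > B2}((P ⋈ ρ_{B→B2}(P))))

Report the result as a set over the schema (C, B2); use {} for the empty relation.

{(d, 12), (d, 25), (d, 8), (v, 12), (v, 27), (v, 28)}

ρ[B→B2]: schema becomes (B2, C); tuples unchanged.
P ⋈ ρ_{B→B2}(P) (natural join on C): {(12, d, 12), (12, d, 25), (12, d, 29), (12, d, 8), (12, v, 12), (12, v, 27), (12, v, 28), (12, v, 39), (25, d, 12), (25, d, 25), (25, d, 29), (25, d, 8), (27, v, 12), (27, v, 27), (27, v, 28), (27, v, 39), (28, v, 12), (28, v, 27), (28, v, 28), (28, v, 39), (29, d, 12), (29, d, 25), (29, d, 29), (29, d, 8), (39, v, 12), (39, v, 27), (39, v, 28), (39, v, 39), (8, d, 12), (8, d, 25), (8, d, 29), (8, d, 8)}
Selection B > B2: {(12, d, 8), (25, d, 12), (25, d, 8), (27, v, 12), (28, v, 12), (28, v, 27), (29, d, 12), (29, d, 25), (29, d, 8), (39, v, 12), (39, v, 27), (39, v, 28)}
Keep only column(s) C, B2 (6 duplicate(s) eliminated): {(d, 12), (d, 25), (d, 8), (v, 12), (v, 27), (v, 28)}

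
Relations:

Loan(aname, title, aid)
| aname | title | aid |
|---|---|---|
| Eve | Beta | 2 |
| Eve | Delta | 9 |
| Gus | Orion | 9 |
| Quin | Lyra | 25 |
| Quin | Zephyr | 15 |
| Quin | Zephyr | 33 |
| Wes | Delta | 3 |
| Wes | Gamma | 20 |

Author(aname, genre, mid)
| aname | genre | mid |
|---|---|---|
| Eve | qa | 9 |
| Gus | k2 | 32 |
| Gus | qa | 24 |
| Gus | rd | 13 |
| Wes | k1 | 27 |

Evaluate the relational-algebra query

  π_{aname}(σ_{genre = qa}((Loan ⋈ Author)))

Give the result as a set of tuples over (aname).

Loan ⋈ Author (natural join on aname): {(Eve, Beta, 2, qa, 9), (Eve, Delta, 9, qa, 9), (Gus, Orion, 9, k2, 32), (Gus, Orion, 9, qa, 24), (Gus, Orion, 9, rd, 13), (Wes, Delta, 3, k1, 27), (Wes, Gamma, 20, k1, 27)}
σ[genre = qa]: keep tuples satisfying genre = qa → {(Eve, Beta, 2, qa, 9), (Eve, Delta, 9, qa, 9), (Gus, Orion, 9, qa, 24)}
π[aname]: project onto (aname) (1 duplicate(s) eliminated) → {Eve, Gus}

{Eve, Gus}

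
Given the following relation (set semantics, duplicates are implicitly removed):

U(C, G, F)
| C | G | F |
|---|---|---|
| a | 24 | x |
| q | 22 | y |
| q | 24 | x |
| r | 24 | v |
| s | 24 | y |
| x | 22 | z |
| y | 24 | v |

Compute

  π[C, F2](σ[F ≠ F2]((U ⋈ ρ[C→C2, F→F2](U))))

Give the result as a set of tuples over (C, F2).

ρ[C→C2, F→F2]: schema becomes (C2, G, F2); tuples unchanged.
Natural join on G: {(a, 24, x, a, x), (a, 24, x, q, x), (a, 24, x, r, v), (a, 24, x, s, y), (a, 24, x, y, v), (q, 22, y, q, y), (q, 22, y, x, z), (q, 24, x, a, x), (q, 24, x, q, x), (q, 24, x, r, v), (q, 24, x, s, y), (q, 24, x, y, v), (r, 24, v, a, x), (r, 24, v, q, x), (r, 24, v, r, v), (r, 24, v, s, y), (r, 24, v, y, v), (s, 24, y, a, x), (s, 24, y, q, x), (s, 24, y, r, v), (s, 24, y, s, y), (s, 24, y, y, v), (x, 22, z, q, y), (x, 22, z, x, z), (y, 24, v, a, x), (y, 24, v, q, x), (y, 24, v, r, v), (y, 24, v, s, y), (y, 24, v, y, v)}
Selection F ≠ F2: {(a, 24, x, r, v), (a, 24, x, s, y), (a, 24, x, y, v), (q, 22, y, x, z), (q, 24, x, r, v), (q, 24, x, s, y), (q, 24, x, y, v), (r, 24, v, a, x), (r, 24, v, q, x), (r, 24, v, s, y), (s, 24, y, a, x), (s, 24, y, q, x), (s, 24, y, r, v), (s, 24, y, y, v), (x, 22, z, q, y), (y, 24, v, a, x), (y, 24, v, q, x), (y, 24, v, s, y)}
π_{C, F2} gives {(a, v), (a, y), (q, v), (q, y), (q, z), (r, x), (r, y), (s, v), (s, x), (x, y), (y, x), (y, y)} (6 duplicate(s) eliminated).

{(a, v), (a, y), (q, v), (q, y), (q, z), (r, x), (r, y), (s, v), (s, x), (x, y), (y, x), (y, y)}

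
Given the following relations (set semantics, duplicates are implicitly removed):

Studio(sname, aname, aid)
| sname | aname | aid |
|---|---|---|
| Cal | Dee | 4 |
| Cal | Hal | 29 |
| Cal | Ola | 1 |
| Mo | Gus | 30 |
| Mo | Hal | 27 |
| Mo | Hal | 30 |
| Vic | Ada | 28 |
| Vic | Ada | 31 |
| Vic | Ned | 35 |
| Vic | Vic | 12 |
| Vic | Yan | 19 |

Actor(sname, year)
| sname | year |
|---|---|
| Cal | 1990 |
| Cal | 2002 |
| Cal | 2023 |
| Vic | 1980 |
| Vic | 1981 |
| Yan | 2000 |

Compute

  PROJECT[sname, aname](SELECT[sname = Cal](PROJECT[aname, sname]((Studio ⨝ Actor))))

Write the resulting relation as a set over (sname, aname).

Natural join on sname: {(Cal, Dee, 4, 1990), (Cal, Dee, 4, 2002), (Cal, Dee, 4, 2023), (Cal, Hal, 29, 1990), (Cal, Hal, 29, 2002), (Cal, Hal, 29, 2023), (Cal, Ola, 1, 1990), (Cal, Ola, 1, 2002), (Cal, Ola, 1, 2023), (Vic, Ada, 28, 1980), (Vic, Ada, 28, 1981), (Vic, Ada, 31, 1980), (Vic, Ada, 31, 1981), (Vic, Ned, 35, 1980), (Vic, Ned, 35, 1981), (Vic, Vic, 12, 1980), (Vic, Vic, 12, 1981), (Vic, Yan, 19, 1980), (Vic, Yan, 19, 1981)}
π[aname, sname]: project onto (aname, sname) (12 duplicate(s) eliminated) → {(Ada, Vic), (Dee, Cal), (Hal, Cal), (Ned, Vic), (Ola, Cal), (Vic, Vic), (Yan, Vic)}
Filtering on sname = Cal leaves {(Dee, Cal), (Hal, Cal), (Ola, Cal)}.
π[sname, aname]: project onto (sname, aname) → {(Cal, Dee), (Cal, Hal), (Cal, Ola)}

{(Cal, Dee), (Cal, Hal), (Cal, Ola)}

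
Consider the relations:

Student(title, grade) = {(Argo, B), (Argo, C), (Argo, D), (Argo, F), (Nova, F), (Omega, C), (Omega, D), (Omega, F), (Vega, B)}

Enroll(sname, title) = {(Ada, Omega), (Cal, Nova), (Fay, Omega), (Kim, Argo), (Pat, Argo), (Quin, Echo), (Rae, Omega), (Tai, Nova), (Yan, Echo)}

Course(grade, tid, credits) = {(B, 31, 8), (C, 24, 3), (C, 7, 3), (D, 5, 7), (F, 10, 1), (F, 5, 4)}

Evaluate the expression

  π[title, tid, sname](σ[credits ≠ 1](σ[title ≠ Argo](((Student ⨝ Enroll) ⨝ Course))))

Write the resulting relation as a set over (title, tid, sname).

{(Nova, 5, Cal), (Nova, 5, Tai), (Omega, 24, Ada), (Omega, 24, Fay), (Omega, 24, Rae), (Omega, 5, Ada), (Omega, 5, Fay), (Omega, 5, Rae), (Omega, 7, Ada), (Omega, 7, Fay), (Omega, 7, Rae)}

Student ⋈ Enroll (natural join on title): {(Argo, B, Kim), (Argo, B, Pat), (Argo, C, Kim), (Argo, C, Pat), (Argo, D, Kim), (Argo, D, Pat), (Argo, F, Kim), (Argo, F, Pat), (Nova, F, Cal), (Nova, F, Tai), (Omega, C, Ada), (Omega, C, Fay), (Omega, C, Rae), (Omega, D, Ada), (Omega, D, Fay), (Omega, D, Rae), (Omega, F, Ada), (Omega, F, Fay), (Omega, F, Rae)}
(Student ⨝ Enroll) ⋈ Course (natural join on grade): {(Argo, B, Kim, 31, 8), (Argo, B, Pat, 31, 8), (Argo, C, Kim, 24, 3), (Argo, C, Kim, 7, 3), (Argo, C, Pat, 24, 3), (Argo, C, Pat, 7, 3), (Argo, D, Kim, 5, 7), (Argo, D, Pat, 5, 7), (Argo, F, Kim, 10, 1), (Argo, F, Kim, 5, 4), (Argo, F, Pat, 10, 1), (Argo, F, Pat, 5, 4), (Nova, F, Cal, 10, 1), (Nova, F, Cal, 5, 4), (Nova, F, Tai, 10, 1), (Nova, F, Tai, 5, 4), (Omega, C, Ada, 24, 3), (Omega, C, Ada, 7, 3), (Omega, C, Fay, 24, 3), (Omega, C, Fay, 7, 3), (Omega, C, Rae, 24, 3), (Omega, C, Rae, 7, 3), (Omega, D, Ada, 5, 7), (Omega, D, Fay, 5, 7), (Omega, D, Rae, 5, 7), (Omega, F, Ada, 10, 1), (Omega, F, Ada, 5, 4), (Omega, F, Fay, 10, 1), (Omega, F, Fay, 5, 4), (Omega, F, Rae, 10, 1), (Omega, F, Rae, 5, 4)}
σ[title ≠ Argo]: keep tuples satisfying title ≠ Argo → {(Nova, F, Cal, 10, 1), (Nova, F, Cal, 5, 4), (Nova, F, Tai, 10, 1), (Nova, F, Tai, 5, 4), (Omega, C, Ada, 24, 3), (Omega, C, Ada, 7, 3), (Omega, C, Fay, 24, 3), (Omega, C, Fay, 7, 3), (Omega, C, Rae, 24, 3), (Omega, C, Rae, 7, 3), (Omega, D, Ada, 5, 7), (Omega, D, Fay, 5, 7), (Omega, D, Rae, 5, 7), (Omega, F, Ada, 10, 1), (Omega, F, Ada, 5, 4), (Omega, F, Fay, 10, 1), (Omega, F, Fay, 5, 4), (Omega, F, Rae, 10, 1), (Omega, F, Rae, 5, 4)}
σ[credits ≠ 1]: keep tuples satisfying credits ≠ 1 → {(Nova, F, Cal, 5, 4), (Nova, F, Tai, 5, 4), (Omega, C, Ada, 24, 3), (Omega, C, Ada, 7, 3), (Omega, C, Fay, 24, 3), (Omega, C, Fay, 7, 3), (Omega, C, Rae, 24, 3), (Omega, C, Rae, 7, 3), (Omega, D, Ada, 5, 7), (Omega, D, Fay, 5, 7), (Omega, D, Rae, 5, 7), (Omega, F, Ada, 5, 4), (Omega, F, Fay, 5, 4), (Omega, F, Rae, 5, 4)}
Projecting to title, tid, sname (3 duplicate(s) eliminated): {(Nova, 5, Cal), (Nova, 5, Tai), (Omega, 24, Ada), (Omega, 24, Fay), (Omega, 24, Rae), (Omega, 5, Ada), (Omega, 5, Fay), (Omega, 5, Rae), (Omega, 7, Ada), (Omega, 7, Fay), (Omega, 7, Rae)}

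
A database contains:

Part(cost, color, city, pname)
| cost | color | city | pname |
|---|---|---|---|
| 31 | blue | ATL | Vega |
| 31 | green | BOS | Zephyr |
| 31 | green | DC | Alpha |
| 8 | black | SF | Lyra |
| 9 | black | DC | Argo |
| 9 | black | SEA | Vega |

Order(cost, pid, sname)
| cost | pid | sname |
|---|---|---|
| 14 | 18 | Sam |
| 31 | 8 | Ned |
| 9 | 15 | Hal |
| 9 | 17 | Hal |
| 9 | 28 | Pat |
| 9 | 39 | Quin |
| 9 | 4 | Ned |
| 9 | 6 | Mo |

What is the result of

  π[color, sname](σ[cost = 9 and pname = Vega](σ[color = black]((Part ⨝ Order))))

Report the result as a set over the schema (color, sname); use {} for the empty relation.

{(black, Hal), (black, Mo), (black, Ned), (black, Pat), (black, Quin)}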